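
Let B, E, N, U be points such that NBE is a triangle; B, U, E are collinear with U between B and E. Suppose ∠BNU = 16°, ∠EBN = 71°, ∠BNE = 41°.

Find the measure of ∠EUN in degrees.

1. ∠NBU = 71°  [U on ray BE]
2. ∠BUN = 93°  [△NBU]
3. ∠EUN = 87°  [linear pair at U on BE]

∠EUN = 87°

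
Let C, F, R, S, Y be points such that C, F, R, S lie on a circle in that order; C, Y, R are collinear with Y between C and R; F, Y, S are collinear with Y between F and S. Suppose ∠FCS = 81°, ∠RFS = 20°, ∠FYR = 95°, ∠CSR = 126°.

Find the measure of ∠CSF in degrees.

1. ∠RCS = 20°  [same arc RS]
2. ∠CYS = 95°  [vertical angles at Y]
3. ∠CSF = 65°  [△CYS]

∠CSF = 65°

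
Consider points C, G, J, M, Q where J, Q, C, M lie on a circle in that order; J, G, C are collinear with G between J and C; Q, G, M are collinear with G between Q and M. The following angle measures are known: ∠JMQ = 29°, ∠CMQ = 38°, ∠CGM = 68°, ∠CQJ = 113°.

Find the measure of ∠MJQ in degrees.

1. ∠CJQ = 38°  [same arc QC]
2. ∠JGQ = 68°  [vertical angles at G]
3. ∠JQM = 74°  [△JGQ]
4. ∠MJQ = 77°  [△JQM]

∠MJQ = 77°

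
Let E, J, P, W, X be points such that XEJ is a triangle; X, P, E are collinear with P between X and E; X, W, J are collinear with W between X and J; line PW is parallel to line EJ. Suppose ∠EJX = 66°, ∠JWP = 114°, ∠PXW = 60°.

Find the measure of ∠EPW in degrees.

1. ∠PWX = 66°  [PW∥EJ, corresponding at W]
2. ∠WPX = 54°  [△XPW]
3. ∠EPW = 126°  [linear pair at P on XE]

∠EPW = 126°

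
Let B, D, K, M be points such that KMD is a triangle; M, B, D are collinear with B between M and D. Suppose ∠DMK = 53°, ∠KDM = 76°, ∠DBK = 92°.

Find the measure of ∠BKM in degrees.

1. ∠BMK = 53°  [B on ray MD]
2. ∠KBM = 88°  [linear pair at B on MD]
3. ∠BKM = 39°  [△KMB]

∠BKM = 39°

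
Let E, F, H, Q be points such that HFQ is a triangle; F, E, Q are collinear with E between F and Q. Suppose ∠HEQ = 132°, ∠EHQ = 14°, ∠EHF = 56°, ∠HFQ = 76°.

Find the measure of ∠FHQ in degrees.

1. ∠EQH = 34°  [△HEQ]
2. ∠FQH = 34°  [E on ray QF]
3. ∠FHQ = 70°  [△HFQ]

∠FHQ = 70°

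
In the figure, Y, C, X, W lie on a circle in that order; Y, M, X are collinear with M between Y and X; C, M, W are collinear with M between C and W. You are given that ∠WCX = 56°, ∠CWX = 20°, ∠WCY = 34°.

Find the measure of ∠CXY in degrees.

∠CXY = 70°

1. ∠CYX = 20°  [same arc CX]
2. ∠CMY = 126°  [△YMC]
3. ∠CMX = 54°  [linear pair at M on YX]
4. ∠CXY = 70°  [△CMX]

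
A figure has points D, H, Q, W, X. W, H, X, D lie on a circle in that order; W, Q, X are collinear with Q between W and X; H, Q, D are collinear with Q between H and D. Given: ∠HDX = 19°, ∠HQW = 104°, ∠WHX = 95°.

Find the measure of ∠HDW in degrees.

1. ∠HWX = 19°  [same arc HX]
2. ∠HXW = 66°  [△WHX]
3. ∠HDW = 66°  [same arc WH]

∠HDW = 66°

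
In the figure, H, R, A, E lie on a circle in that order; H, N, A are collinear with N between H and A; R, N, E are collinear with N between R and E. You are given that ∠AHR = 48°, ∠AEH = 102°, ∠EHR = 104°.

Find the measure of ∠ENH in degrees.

∠ENH = 70°

1. ∠AER = 48°  [same arc RA]
2. ∠ARH = 78°  [cyclic HRAE, opposite ∠R+∠E]
3. ∠EAR = 76°  [cyclic HRAE, opposite ∠H+∠A]
4. ∠ARE = 56°  [△RAE]
5. ∠HAR = 54°  [△HRA]
6. ∠AHE = 56°  [same arc AE]
7. ∠HER = 54°  [same arc HR]
8. ∠ENH = 70°  [△HNE]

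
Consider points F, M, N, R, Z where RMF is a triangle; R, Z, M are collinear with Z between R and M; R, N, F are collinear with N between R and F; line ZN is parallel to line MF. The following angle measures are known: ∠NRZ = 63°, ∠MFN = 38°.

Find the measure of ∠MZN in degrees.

∠MZN = 101°

1. ∠FRM = 63°  [Z on RM, N on RF]
2. ∠MFR = 38°  [N on ray FR]
3. ∠FMR = 79°  [△RMF]
4. ∠NZR = 79°  [ZN∥MF, corresponding at Z]
5. ∠MZN = 101°  [linear pair at Z on RM]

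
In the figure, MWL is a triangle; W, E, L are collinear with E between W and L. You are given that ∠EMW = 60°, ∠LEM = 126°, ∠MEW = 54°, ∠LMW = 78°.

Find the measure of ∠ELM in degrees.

1. ∠EWM = 66°  [△MWE]
2. ∠LWM = 66°  [E on ray WL]
3. ∠MLW = 36°  [△MWL]
4. ∠ELM = 36°  [E on ray LW]

∠ELM = 36°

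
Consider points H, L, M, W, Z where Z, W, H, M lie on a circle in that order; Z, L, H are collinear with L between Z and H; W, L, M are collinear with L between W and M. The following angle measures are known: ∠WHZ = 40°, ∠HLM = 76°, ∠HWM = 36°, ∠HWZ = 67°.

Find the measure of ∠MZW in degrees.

1. ∠WMZ = 40°  [same arc ZW]
2. ∠HZW = 73°  [△ZWH]
3. ∠WLZ = 76°  [vertical angles at L]
4. ∠MWZ = 31°  [△ZLW]
5. ∠MZW = 109°  [△ZWM]

∠MZW = 109°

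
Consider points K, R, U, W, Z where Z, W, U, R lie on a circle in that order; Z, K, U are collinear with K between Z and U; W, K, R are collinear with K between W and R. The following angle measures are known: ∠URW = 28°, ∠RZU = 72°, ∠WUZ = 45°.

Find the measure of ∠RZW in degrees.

∠RZW = 100°

1. ∠RWU = 72°  [same arc UR]
2. ∠RUW = 80°  [△WUR]
3. ∠RZW = 100°  [cyclic ZWUR, opposite ∠Z+∠U]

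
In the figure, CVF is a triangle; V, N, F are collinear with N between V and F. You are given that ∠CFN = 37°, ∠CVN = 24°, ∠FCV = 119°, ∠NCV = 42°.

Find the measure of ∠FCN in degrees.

1. ∠CNV = 114°  [△CVN]
2. ∠CNF = 66°  [linear pair at N on VF]
3. ∠FCN = 77°  [△CNF]

∠FCN = 77°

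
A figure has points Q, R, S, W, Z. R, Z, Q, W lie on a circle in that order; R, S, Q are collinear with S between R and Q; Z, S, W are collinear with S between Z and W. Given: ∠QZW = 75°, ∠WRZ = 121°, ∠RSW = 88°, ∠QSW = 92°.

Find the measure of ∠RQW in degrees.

∠RQW = 42°

1. ∠WQZ = 59°  [cyclic RZQW, opposite ∠R+∠Q]
2. ∠QWZ = 46°  [△ZQW]
3. ∠RQW = 42°  [△QSW]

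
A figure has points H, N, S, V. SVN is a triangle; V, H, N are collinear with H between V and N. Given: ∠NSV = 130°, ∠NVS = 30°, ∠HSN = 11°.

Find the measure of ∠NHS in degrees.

1. ∠SNV = 20°  [△SVN]
2. ∠HNS = 20°  [H on ray NV]
3. ∠NHS = 149°  [△SHN]

∠NHS = 149°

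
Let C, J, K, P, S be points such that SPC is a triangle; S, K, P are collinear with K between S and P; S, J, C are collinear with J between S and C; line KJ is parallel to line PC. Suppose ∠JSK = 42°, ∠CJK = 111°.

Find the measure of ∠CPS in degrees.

1. ∠KJS = 69°  [linear pair at J on SC]
2. ∠JKS = 69°  [△SKJ]
3. ∠CPS = 69°  [KJ∥PC, corresponding at K]

∠CPS = 69°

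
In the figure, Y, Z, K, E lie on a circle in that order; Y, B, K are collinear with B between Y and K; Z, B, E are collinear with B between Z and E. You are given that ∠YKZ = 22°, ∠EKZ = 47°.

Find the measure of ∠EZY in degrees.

∠EZY = 25°

1. ∠YEZ = 22°  [same arc YZ]
2. ∠EYZ = 133°  [cyclic YZKE, opposite ∠Y+∠K]
3. ∠EZY = 25°  [△YZE]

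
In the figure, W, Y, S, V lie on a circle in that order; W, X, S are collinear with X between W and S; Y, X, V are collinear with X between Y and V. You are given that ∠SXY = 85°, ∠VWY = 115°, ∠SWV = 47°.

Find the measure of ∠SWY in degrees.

1. ∠VSY = 65°  [cyclic WYSV, opposite ∠W+∠S]
2. ∠SYV = 47°  [same arc SV]
3. ∠SVY = 68°  [△YSV]
4. ∠SWY = 68°  [same arc YS]

∠SWY = 68°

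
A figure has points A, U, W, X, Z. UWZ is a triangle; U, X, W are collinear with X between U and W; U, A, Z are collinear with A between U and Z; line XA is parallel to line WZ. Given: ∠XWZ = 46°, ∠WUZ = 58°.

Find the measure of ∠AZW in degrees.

∠AZW = 76°

1. ∠UWZ = 46°  [X on ray WU]
2. ∠UZW = 76°  [△UWZ]
3. ∠AZW = 76°  [A on ray ZU]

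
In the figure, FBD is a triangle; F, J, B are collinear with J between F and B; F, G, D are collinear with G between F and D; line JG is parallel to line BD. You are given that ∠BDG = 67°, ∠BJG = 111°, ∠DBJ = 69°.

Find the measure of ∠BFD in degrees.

1. ∠BDF = 67°  [G on ray DF]
2. ∠DBF = 69°  [J on ray BF]
3. ∠BFD = 44°  [△FBD]

∠BFD = 44°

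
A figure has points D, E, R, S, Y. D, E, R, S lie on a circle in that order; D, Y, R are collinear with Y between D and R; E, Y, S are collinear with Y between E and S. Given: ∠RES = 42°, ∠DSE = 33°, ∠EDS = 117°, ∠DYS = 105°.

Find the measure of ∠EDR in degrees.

∠EDR = 75°

1. ∠ERS = 63°  [cyclic DERS, opposite ∠D+∠R]
2. ∠ESR = 75°  [△ERS]
3. ∠EDR = 75°  [same arc ER]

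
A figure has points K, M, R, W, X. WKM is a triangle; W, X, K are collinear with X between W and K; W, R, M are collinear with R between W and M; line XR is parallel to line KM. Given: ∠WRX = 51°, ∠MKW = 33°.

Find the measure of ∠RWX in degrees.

1. ∠KMW = 51°  [XR∥KM, corresponding at R]
2. ∠KWM = 96°  [△WKM]
3. ∠RWX = 96°  [X on WK, R on WM]

∠RWX = 96°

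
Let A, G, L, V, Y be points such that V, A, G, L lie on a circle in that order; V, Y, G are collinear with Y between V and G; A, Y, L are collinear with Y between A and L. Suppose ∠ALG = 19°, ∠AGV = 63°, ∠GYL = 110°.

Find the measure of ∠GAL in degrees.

1. ∠ALV = 63°  [same arc VA]
2. ∠LYV = 70°  [linear pair at Y on VG]
3. ∠GVL = 47°  [△VYL]
4. ∠GAL = 47°  [same arc GL]

∠GAL = 47°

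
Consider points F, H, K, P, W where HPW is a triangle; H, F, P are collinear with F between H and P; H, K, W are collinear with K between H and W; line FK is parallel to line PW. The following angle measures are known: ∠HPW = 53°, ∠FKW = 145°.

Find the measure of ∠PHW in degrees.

∠PHW = 92°

1. ∠HFK = 53°  [FK∥PW, corresponding at F]
2. ∠FKH = 35°  [linear pair at K on HW]
3. ∠FHK = 92°  [△HFK]
4. ∠PHW = 92°  [F on HP, K on HW]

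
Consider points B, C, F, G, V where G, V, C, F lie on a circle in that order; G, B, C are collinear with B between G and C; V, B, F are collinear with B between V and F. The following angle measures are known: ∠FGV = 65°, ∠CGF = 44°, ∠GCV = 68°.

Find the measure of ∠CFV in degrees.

1. ∠FCV = 115°  [cyclic GVCF, opposite ∠G+∠C]
2. ∠CVF = 44°  [same arc CF]
3. ∠CFV = 21°  [△VCF]

∠CFV = 21°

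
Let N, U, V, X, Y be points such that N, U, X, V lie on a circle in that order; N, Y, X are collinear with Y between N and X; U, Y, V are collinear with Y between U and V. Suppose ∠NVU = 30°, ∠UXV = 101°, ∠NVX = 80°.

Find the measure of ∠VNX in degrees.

1. ∠UNV = 79°  [cyclic NUXV, opposite ∠N+∠X]
2. ∠NUV = 71°  [△NUV]
3. ∠NXV = 71°  [same arc NV]
4. ∠VNX = 29°  [△NXV]

∠VNX = 29°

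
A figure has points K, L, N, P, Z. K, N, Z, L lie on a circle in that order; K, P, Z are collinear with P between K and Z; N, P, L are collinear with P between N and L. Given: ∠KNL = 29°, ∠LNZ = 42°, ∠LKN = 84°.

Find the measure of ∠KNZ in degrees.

∠KNZ = 71°

1. ∠KZL = 29°  [same arc KL]
2. ∠LKZ = 42°  [same arc ZL]
3. ∠KLZ = 109°  [△KZL]
4. ∠KNZ = 71°  [cyclic KNZL, opposite ∠N+∠L]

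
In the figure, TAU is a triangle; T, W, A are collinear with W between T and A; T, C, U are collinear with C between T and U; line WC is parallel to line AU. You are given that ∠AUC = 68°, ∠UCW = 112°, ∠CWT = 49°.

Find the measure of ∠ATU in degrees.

∠ATU = 63°

1. ∠AUT = 68°  [C on ray UT]
2. ∠TAU = 49°  [WC∥AU, corresponding at W]
3. ∠ATU = 63°  [△TAU]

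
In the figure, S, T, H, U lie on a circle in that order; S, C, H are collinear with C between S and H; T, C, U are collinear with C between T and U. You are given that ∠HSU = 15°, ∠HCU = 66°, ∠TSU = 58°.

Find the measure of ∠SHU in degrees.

1. ∠HTU = 15°  [same arc HU]
2. ∠THU = 122°  [cyclic STHU, opposite ∠S+∠H]
3. ∠HUT = 43°  [△THU]
4. ∠SHU = 71°  [△HCU]

∠SHU = 71°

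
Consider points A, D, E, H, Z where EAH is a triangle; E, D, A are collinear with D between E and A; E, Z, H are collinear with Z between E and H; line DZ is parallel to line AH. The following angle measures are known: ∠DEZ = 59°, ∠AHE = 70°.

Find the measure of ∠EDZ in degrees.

1. ∠AEH = 59°  [D on EA, Z on EH]
2. ∠EAH = 51°  [△EAH]
3. ∠EDZ = 51°  [DZ∥AH, corresponding at D]

∠EDZ = 51°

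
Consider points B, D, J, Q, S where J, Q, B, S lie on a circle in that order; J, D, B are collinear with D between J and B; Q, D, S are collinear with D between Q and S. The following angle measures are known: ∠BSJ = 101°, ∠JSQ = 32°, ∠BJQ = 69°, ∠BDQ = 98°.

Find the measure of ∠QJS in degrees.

∠QJS = 119°

1. ∠JBQ = 32°  [same arc JQ]
2. ∠BSQ = 69°  [same arc QB]
3. ∠BQS = 50°  [△QDB]
4. ∠QBS = 61°  [△QBS]
5. ∠QJS = 119°  [cyclic JQBS, opposite ∠J+∠B]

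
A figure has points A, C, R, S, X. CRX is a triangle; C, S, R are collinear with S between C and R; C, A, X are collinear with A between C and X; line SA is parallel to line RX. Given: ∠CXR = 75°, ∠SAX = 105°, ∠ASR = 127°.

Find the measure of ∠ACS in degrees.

1. ∠CAS = 75°  [SA∥RX, corresponding at A]
2. ∠ASC = 53°  [linear pair at S on CR]
3. ∠ACS = 52°  [△CSA]

∠ACS = 52°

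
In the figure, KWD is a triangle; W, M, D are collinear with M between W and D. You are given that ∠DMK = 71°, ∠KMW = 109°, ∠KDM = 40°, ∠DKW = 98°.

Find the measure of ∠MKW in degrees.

∠MKW = 29°

1. ∠KDW = 40°  [M on ray DW]
2. ∠DWK = 42°  [△KWD]
3. ∠KWM = 42°  [M on ray WD]
4. ∠MKW = 29°  [△KWM]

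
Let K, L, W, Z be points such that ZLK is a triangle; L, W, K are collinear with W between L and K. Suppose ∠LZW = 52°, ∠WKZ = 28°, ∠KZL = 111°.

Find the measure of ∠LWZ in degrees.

∠LWZ = 87°

1. ∠LKZ = 28°  [W on ray KL]
2. ∠KLZ = 41°  [△ZLK]
3. ∠WLZ = 41°  [W on ray LK]
4. ∠LWZ = 87°  [△ZLW]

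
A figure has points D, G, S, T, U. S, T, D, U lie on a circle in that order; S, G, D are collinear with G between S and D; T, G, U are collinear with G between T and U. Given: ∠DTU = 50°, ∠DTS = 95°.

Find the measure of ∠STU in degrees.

1. ∠DSU = 50°  [same arc DU]
2. ∠DUS = 85°  [cyclic STDU, opposite ∠T+∠U]
3. ∠SDU = 45°  [△SDU]
4. ∠STU = 45°  [same arc SU]

∠STU = 45°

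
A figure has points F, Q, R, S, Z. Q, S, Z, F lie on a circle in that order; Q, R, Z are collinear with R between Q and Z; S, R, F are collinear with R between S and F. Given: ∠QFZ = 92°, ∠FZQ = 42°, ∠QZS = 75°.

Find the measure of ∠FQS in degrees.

∠FQS = 63°

1. ∠FSQ = 42°  [same arc QF]
2. ∠QFS = 75°  [same arc QS]
3. ∠FQS = 63°  [△QSF]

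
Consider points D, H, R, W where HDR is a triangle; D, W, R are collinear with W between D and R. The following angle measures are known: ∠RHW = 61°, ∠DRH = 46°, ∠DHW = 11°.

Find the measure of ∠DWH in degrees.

∠DWH = 107°

1. ∠HRW = 46°  [W on ray RD]
2. ∠HWR = 73°  [△HWR]
3. ∠DWH = 107°  [linear pair at W on DR]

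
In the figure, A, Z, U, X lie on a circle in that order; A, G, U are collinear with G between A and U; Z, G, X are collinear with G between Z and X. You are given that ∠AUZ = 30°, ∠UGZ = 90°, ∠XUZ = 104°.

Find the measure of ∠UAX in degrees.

1. ∠AXZ = 30°  [same arc AZ]
2. ∠AGX = 90°  [vertical angles at G]
3. ∠UAX = 60°  [△AGX]

∠UAX = 60°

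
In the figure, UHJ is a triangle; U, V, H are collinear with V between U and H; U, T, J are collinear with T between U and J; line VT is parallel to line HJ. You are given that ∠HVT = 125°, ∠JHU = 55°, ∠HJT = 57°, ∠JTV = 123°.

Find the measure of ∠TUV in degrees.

∠TUV = 68°

1. ∠TVU = 55°  [linear pair at V on UH]
2. ∠UTV = 57°  [linear pair at T on UJ]
3. ∠TUV = 68°  [△UVT]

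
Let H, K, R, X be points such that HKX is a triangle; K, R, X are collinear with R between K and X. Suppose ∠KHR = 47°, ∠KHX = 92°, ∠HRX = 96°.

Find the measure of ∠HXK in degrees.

∠HXK = 39°

1. ∠HRK = 84°  [linear pair at R on KX]
2. ∠HKR = 49°  [△HKR]
3. ∠HKX = 49°  [R on ray KX]
4. ∠HXK = 39°  [△HKX]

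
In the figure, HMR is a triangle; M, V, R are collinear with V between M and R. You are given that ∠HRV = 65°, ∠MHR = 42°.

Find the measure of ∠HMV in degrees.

1. ∠HRM = 65°  [V on ray RM]
2. ∠HMR = 73°  [△HMR]
3. ∠HMV = 73°  [V on ray MR]

∠HMV = 73°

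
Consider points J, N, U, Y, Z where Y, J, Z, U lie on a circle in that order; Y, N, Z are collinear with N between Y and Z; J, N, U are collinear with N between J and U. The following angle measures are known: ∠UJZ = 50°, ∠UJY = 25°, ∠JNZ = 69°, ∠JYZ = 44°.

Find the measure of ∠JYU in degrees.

1. ∠UYZ = 50°  [same arc ZU]
2. ∠UNY = 69°  [vertical angles at N]
3. ∠JUY = 61°  [△YNU]
4. ∠JYU = 94°  [△YJU]

∠JYU = 94°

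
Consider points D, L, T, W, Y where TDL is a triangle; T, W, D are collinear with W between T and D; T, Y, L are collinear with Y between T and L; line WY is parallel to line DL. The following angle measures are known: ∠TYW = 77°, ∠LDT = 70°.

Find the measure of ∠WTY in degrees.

∠WTY = 33°

1. ∠DLT = 77°  [WY∥DL, corresponding at Y]
2. ∠DTL = 33°  [△TDL]
3. ∠WTY = 33°  [W on TD, Y on TL]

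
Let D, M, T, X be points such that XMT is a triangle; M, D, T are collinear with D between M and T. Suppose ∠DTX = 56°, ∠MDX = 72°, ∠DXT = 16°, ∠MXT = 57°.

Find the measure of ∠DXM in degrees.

∠DXM = 41°

1. ∠MTX = 56°  [D on ray TM]
2. ∠TMX = 67°  [△XMT]
3. ∠DMX = 67°  [D on ray MT]
4. ∠DXM = 41°  [△XMD]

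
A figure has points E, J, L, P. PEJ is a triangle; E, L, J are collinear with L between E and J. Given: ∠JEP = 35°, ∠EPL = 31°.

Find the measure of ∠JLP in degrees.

∠JLP = 66°

1. ∠LEP = 35°  [L on ray EJ]
2. ∠ELP = 114°  [△PEL]
3. ∠JLP = 66°  [linear pair at L on EJ]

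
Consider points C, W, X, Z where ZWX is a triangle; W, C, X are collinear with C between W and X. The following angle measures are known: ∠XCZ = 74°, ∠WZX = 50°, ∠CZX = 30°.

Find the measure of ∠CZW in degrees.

∠CZW = 20°

1. ∠CXZ = 76°  [△ZCX]
2. ∠WCZ = 106°  [linear pair at C on WX]
3. ∠WXZ = 76°  [C on ray XW]
4. ∠XWZ = 54°  [△ZWX]
5. ∠CWZ = 54°  [C on ray WX]
6. ∠CZW = 20°  [△ZWC]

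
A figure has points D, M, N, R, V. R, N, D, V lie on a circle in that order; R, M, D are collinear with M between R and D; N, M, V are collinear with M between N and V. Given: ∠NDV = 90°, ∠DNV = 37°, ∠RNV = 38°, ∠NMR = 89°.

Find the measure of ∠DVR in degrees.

∠DVR = 105°

1. ∠DRV = 37°  [same arc DV]
2. ∠RDV = 38°  [same arc RV]
3. ∠DVR = 105°  [△RDV]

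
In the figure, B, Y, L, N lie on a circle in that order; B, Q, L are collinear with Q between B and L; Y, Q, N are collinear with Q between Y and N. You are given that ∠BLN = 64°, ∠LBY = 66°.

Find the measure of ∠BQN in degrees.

1. ∠LNY = 66°  [same arc YL]
2. ∠LQN = 50°  [△LQN]
3. ∠BQN = 130°  [linear pair at Q on BL]

∠BQN = 130°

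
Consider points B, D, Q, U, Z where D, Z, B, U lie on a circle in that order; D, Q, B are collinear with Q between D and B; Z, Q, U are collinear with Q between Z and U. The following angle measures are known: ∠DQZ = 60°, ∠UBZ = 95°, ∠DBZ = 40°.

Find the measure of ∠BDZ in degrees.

1. ∠UDZ = 85°  [cyclic DZBU, opposite ∠D+∠B]
2. ∠DUZ = 40°  [same arc DZ]
3. ∠DZU = 55°  [△DZU]
4. ∠BDZ = 65°  [△DQZ]

∠BDZ = 65°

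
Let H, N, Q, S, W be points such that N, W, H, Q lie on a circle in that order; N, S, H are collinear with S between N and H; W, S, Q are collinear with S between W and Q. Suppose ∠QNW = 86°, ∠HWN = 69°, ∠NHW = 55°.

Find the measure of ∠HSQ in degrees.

∠HSQ = 85°

1. ∠HNW = 56°  [△NWH]
2. ∠NQW = 55°  [same arc NW]
3. ∠HQW = 56°  [same arc WH]
4. ∠NWQ = 39°  [△NWQ]
5. ∠NHQ = 39°  [same arc NQ]
6. ∠HSQ = 85°  [△HSQ]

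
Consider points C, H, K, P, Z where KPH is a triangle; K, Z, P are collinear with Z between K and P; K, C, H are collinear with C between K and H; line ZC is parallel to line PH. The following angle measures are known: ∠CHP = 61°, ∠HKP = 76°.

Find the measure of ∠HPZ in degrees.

1. ∠KHP = 61°  [C on ray HK]
2. ∠HPK = 43°  [△KPH]
3. ∠HPZ = 43°  [Z on ray PK]

∠HPZ = 43°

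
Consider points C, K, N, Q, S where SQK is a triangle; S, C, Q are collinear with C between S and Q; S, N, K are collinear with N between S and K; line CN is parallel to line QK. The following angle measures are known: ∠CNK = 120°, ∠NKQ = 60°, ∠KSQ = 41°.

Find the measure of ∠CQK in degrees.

∠CQK = 79°

1. ∠QKS = 60°  [N on ray KS]
2. ∠KQS = 79°  [△SQK]
3. ∠CQK = 79°  [C on ray QS]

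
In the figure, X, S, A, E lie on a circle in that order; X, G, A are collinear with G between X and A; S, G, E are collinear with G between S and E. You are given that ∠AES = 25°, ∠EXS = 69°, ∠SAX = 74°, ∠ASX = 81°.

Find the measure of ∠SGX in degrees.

∠SGX = 118°

1. ∠AXS = 25°  [same arc SA]
2. ∠SEX = 74°  [same arc XS]
3. ∠ESX = 37°  [△XSE]
4. ∠SGX = 118°  [△XGS]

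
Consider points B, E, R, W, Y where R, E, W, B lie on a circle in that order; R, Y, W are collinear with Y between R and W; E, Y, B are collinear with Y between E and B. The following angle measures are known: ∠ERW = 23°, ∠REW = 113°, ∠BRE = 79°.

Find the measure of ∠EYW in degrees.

∠EYW = 80°

1. ∠EBW = 23°  [same arc EW]
2. ∠EWR = 44°  [△REW]
3. ∠BWE = 101°  [cyclic REWB, opposite ∠R+∠W]
4. ∠BEW = 56°  [△EWB]
5. ∠EYW = 80°  [△EYW]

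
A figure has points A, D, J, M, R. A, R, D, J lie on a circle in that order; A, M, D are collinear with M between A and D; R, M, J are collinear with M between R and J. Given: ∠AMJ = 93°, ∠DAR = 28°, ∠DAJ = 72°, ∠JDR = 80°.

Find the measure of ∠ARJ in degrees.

1. ∠AJR = 15°  [△AMJ]
2. ∠JAR = 100°  [cyclic ARDJ, opposite ∠A+∠D]
3. ∠ARJ = 65°  [△ARJ]

∠ARJ = 65°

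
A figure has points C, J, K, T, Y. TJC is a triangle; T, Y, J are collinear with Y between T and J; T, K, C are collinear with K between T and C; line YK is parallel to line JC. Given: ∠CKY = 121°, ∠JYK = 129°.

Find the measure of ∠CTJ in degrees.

1. ∠TKY = 59°  [linear pair at K on TC]
2. ∠KYT = 51°  [linear pair at Y on TJ]
3. ∠KTY = 70°  [△TYK]
4. ∠CTJ = 70°  [Y on TJ, K on TC]

∠CTJ = 70°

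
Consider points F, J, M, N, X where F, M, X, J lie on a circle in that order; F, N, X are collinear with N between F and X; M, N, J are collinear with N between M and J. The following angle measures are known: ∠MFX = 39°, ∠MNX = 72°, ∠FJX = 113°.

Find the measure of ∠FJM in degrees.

∠FJM = 74°

1. ∠FMX = 67°  [cyclic FMXJ, opposite ∠M+∠J]
2. ∠FXM = 74°  [△FMX]
3. ∠FJM = 74°  [same arc FM]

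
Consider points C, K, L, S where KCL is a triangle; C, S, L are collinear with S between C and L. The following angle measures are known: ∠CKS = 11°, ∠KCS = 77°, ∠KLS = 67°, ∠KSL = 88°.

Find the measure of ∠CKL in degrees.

∠CKL = 36°

1. ∠KCL = 77°  [S on ray CL]
2. ∠CLK = 67°  [S on ray LC]
3. ∠CKL = 36°  [△KCL]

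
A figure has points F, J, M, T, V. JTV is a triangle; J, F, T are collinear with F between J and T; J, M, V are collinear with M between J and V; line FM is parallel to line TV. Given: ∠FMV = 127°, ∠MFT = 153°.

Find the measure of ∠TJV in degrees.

1. ∠FMJ = 53°  [linear pair at M on JV]
2. ∠JFM = 27°  [linear pair at F on JT]
3. ∠FJM = 100°  [△JFM]
4. ∠TJV = 100°  [F on JT, M on JV]

∠TJV = 100°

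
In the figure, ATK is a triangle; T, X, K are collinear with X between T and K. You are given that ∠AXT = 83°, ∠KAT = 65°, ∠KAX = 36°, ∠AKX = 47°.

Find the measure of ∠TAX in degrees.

1. ∠AKT = 47°  [X on ray KT]
2. ∠ATK = 68°  [△ATK]
3. ∠ATX = 68°  [X on ray TK]
4. ∠TAX = 29°  [△ATX]

∠TAX = 29°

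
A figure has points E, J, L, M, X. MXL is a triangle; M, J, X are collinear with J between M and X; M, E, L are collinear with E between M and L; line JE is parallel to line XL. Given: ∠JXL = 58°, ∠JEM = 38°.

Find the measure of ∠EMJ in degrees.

∠EMJ = 84°

1. ∠LXM = 58°  [J on ray XM]
2. ∠MLX = 38°  [JE∥XL, corresponding at E]
3. ∠LMX = 84°  [△MXL]
4. ∠EMJ = 84°  [J on MX, E on ML]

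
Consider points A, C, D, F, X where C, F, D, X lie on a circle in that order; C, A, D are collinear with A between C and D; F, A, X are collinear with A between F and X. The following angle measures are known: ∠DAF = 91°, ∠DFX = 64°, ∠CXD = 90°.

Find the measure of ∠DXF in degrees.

∠DXF = 65°

1. ∠CAX = 91°  [vertical angles at A]
2. ∠DCX = 64°  [same arc DX]
3. ∠CDX = 26°  [△CDX]
4. ∠DAX = 89°  [linear pair at A on CD]
5. ∠DXF = 65°  [△DAX]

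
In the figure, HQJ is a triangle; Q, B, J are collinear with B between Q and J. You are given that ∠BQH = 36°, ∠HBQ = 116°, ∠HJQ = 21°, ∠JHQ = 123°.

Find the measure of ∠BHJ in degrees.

1. ∠HBJ = 64°  [linear pair at B on QJ]
2. ∠BJH = 21°  [B on ray JQ]
3. ∠BHJ = 95°  [△HBJ]

∠BHJ = 95°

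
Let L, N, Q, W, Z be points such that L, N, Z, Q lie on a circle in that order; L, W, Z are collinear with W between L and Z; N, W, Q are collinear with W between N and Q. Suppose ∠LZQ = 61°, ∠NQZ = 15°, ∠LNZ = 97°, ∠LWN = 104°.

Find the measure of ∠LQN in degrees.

∠LQN = 68°

1. ∠NLZ = 15°  [same arc NZ]
2. ∠LZN = 68°  [△LNZ]
3. ∠LQN = 68°  [same arc LN]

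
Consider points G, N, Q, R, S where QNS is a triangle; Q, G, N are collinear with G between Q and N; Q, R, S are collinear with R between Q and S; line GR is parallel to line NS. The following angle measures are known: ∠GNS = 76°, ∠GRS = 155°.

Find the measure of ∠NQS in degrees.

1. ∠QNS = 76°  [G on ray NQ]
2. ∠GRQ = 25°  [linear pair at R on QS]
3. ∠QGR = 76°  [GR∥NS, corresponding at G]
4. ∠GQR = 79°  [△QGR]
5. ∠NQS = 79°  [G on QN, R on QS]

∠NQS = 79°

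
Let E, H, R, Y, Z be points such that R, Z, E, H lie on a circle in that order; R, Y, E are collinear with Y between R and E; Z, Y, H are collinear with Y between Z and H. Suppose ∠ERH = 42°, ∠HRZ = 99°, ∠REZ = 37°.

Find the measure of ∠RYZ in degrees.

∠RYZ = 79°

1. ∠EZH = 42°  [same arc EH]
2. ∠EYZ = 101°  [△ZYE]
3. ∠RYZ = 79°  [linear pair at Y on RE]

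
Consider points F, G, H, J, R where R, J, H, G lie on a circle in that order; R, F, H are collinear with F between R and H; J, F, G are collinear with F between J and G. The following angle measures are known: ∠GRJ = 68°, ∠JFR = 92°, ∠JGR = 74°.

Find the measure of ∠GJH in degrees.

∠GJH = 18°

1. ∠HFJ = 88°  [linear pair at F on RH]
2. ∠JHR = 74°  [same arc RJ]
3. ∠GJH = 18°  [△JFH]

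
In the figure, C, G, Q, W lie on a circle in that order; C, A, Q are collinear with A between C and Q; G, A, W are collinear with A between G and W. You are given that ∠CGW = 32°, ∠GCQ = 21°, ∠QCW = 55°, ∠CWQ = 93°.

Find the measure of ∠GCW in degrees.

1. ∠GWQ = 21°  [same arc GQ]
2. ∠QGW = 55°  [same arc QW]
3. ∠GQW = 104°  [△GQW]
4. ∠GCW = 76°  [cyclic CGQW, opposite ∠C+∠Q]

∠GCW = 76°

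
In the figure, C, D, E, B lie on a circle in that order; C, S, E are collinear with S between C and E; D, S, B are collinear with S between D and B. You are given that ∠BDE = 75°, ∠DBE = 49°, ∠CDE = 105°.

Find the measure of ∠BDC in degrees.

∠BDC = 30°

1. ∠BCE = 75°  [same arc EB]
2. ∠CBE = 75°  [cyclic CDEB, opposite ∠D+∠B]
3. ∠BEC = 30°  [△CEB]
4. ∠BDC = 30°  [same arc CB]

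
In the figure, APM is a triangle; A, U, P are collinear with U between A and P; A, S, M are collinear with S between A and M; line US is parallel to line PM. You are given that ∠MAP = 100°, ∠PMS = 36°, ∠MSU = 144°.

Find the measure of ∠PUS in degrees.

1. ∠SAU = 100°  [U on AP, S on AM]
2. ∠ASU = 36°  [linear pair at S on AM]
3. ∠AUS = 44°  [△AUS]
4. ∠PUS = 136°  [linear pair at U on AP]

∠PUS = 136°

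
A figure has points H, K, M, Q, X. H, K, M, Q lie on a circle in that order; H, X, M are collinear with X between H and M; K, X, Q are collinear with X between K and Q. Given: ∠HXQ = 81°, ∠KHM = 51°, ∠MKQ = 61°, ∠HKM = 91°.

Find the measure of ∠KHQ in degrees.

∠KHQ = 112°

1. ∠KQM = 51°  [same arc KM]
2. ∠KMQ = 68°  [△KMQ]
3. ∠KHQ = 112°  [cyclic HKMQ, opposite ∠H+∠M]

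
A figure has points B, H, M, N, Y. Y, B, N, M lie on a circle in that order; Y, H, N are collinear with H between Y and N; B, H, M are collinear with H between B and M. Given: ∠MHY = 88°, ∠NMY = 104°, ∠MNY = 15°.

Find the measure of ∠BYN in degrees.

∠BYN = 73°

1. ∠BHN = 88°  [vertical angles at H]
2. ∠MBY = 15°  [same arc YM]
3. ∠BHY = 92°  [linear pair at H on YN]
4. ∠BYN = 73°  [△YHB]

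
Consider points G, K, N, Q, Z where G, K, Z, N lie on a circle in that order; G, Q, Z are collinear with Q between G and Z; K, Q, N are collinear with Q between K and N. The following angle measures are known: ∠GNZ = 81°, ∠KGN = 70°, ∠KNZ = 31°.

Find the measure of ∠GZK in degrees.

∠GZK = 50°

1. ∠GKZ = 99°  [cyclic GKZN, opposite ∠K+∠N]
2. ∠KGZ = 31°  [same arc KZ]
3. ∠GZK = 50°  [△GKZ]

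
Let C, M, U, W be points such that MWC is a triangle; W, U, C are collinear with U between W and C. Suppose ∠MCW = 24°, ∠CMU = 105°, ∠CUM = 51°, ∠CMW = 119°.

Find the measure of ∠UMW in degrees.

∠UMW = 14°

1. ∠CWM = 37°  [△MWC]
2. ∠MUW = 129°  [linear pair at U on WC]
3. ∠MWU = 37°  [U on ray WC]
4. ∠UMW = 14°  [△MWU]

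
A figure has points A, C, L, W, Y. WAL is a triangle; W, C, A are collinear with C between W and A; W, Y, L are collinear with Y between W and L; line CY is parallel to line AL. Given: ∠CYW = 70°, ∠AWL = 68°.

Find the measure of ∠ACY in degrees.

1. ∠ALW = 70°  [CY∥AL, corresponding at Y]
2. ∠LAW = 42°  [△WAL]
3. ∠WCY = 42°  [CY∥AL, corresponding at C]
4. ∠ACY = 138°  [linear pair at C on WA]

∠ACY = 138°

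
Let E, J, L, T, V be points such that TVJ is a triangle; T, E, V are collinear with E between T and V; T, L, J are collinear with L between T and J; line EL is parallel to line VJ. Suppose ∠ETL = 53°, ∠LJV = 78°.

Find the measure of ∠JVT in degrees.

∠JVT = 49°

1. ∠JTV = 53°  [E on TV, L on TJ]
2. ∠TJV = 78°  [L on ray JT]
3. ∠JVT = 49°  [△TVJ]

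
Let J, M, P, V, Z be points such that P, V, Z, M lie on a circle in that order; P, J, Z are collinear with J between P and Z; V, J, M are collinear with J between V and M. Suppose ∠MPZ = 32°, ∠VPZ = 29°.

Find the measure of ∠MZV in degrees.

∠MZV = 119°

1. ∠MVZ = 32°  [same arc ZM]
2. ∠VMZ = 29°  [same arc VZ]
3. ∠MZV = 119°  [△VZM]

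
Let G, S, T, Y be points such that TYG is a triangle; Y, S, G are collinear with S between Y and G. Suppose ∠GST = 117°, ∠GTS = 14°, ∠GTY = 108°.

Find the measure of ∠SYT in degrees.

1. ∠SGT = 49°  [△TSG]
2. ∠TGY = 49°  [S on ray GY]
3. ∠GYT = 23°  [△TYG]
4. ∠SYT = 23°  [S on ray YG]

∠SYT = 23°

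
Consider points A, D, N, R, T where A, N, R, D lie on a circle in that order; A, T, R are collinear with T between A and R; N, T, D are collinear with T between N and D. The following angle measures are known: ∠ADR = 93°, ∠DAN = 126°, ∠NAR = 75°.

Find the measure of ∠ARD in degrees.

∠ARD = 36°

1. ∠DRN = 54°  [cyclic ANRD, opposite ∠A+∠R]
2. ∠NDR = 75°  [same arc NR]
3. ∠DNR = 51°  [△NRD]
4. ∠DAR = 51°  [same arc RD]
5. ∠ARD = 36°  [△ARD]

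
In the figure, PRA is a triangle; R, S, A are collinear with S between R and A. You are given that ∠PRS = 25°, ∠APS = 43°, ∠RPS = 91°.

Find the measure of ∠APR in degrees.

1. ∠PSR = 64°  [△PRS]
2. ∠ARP = 25°  [S on ray RA]
3. ∠ASP = 116°  [linear pair at S on RA]
4. ∠PAS = 21°  [△PSA]
5. ∠PAR = 21°  [S on ray AR]
6. ∠APR = 134°  [△PRA]

∠APR = 134°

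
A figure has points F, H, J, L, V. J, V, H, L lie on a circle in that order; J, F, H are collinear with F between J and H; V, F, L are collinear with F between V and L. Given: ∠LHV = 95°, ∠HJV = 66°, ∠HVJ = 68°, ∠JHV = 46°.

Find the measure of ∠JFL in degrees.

∠JFL = 115°

1. ∠HLV = 66°  [same arc VH]
2. ∠JLV = 46°  [same arc JV]
3. ∠HVL = 19°  [△VHL]
4. ∠HJL = 19°  [same arc HL]
5. ∠JFL = 115°  [△JFL]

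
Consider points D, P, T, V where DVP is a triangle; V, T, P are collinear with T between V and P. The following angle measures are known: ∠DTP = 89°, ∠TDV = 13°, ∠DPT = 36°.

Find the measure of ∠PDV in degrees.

∠PDV = 68°

1. ∠DTV = 91°  [linear pair at T on VP]
2. ∠DVT = 76°  [△DVT]
3. ∠DPV = 36°  [T on ray PV]
4. ∠DVP = 76°  [T on ray VP]
5. ∠PDV = 68°  [△DVP]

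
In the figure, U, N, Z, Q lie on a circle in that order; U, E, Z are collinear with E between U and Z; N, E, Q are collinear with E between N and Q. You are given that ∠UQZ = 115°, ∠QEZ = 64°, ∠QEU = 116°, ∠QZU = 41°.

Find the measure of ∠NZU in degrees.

1. ∠QUZ = 24°  [△UZQ]
2. ∠NEZ = 116°  [vertical angles at E]
3. ∠QNZ = 24°  [same arc ZQ]
4. ∠NZU = 40°  [△NEZ]

∠NZU = 40°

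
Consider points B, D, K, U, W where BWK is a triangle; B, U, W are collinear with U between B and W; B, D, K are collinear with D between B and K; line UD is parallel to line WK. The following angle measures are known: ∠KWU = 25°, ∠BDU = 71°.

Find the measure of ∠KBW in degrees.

∠KBW = 84°

1. ∠BWK = 25°  [U on ray WB]
2. ∠BKW = 71°  [UD∥WK, corresponding at D]
3. ∠KBW = 84°  [△BWK]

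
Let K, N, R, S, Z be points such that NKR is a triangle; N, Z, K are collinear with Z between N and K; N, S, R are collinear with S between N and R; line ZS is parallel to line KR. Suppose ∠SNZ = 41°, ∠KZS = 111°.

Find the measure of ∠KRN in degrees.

∠KRN = 70°

1. ∠NZS = 69°  [linear pair at Z on NK]
2. ∠NSZ = 70°  [△NZS]
3. ∠KRN = 70°  [ZS∥KR, corresponding at S]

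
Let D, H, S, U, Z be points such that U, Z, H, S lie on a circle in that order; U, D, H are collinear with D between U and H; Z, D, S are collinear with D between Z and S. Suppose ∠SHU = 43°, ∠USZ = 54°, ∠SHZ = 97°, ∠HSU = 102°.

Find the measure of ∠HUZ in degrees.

∠HUZ = 48°

1. ∠UHZ = 54°  [same arc UZ]
2. ∠HZU = 78°  [cyclic UZHS, opposite ∠Z+∠S]
3. ∠HUZ = 48°  [△UZH]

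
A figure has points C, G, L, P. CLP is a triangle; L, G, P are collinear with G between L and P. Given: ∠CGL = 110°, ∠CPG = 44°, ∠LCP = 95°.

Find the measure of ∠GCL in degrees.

∠GCL = 29°

1. ∠CPL = 44°  [G on ray PL]
2. ∠CLP = 41°  [△CLP]
3. ∠CLG = 41°  [G on ray LP]
4. ∠GCL = 29°  [△CLG]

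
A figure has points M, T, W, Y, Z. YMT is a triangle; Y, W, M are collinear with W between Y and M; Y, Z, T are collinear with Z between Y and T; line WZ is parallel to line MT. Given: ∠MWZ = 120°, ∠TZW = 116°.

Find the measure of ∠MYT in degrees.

∠MYT = 56°

1. ∠YWZ = 60°  [linear pair at W on YM]
2. ∠WZY = 64°  [linear pair at Z on YT]
3. ∠WYZ = 56°  [△YWZ]
4. ∠MYT = 56°  [W on YM, Z on YT]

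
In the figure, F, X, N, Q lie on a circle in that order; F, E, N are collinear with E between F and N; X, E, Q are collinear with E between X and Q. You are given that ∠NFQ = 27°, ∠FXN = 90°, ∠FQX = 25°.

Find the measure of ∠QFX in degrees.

1. ∠FQN = 90°  [cyclic FXNQ, opposite ∠X+∠Q]
2. ∠FNQ = 63°  [△FNQ]
3. ∠FXQ = 63°  [same arc FQ]
4. ∠QFX = 92°  [△FXQ]

∠QFX = 92°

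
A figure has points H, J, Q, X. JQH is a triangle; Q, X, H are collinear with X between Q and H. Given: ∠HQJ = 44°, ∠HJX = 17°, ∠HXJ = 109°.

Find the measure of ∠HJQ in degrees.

1. ∠JHX = 54°  [△JXH]
2. ∠JHQ = 54°  [X on ray HQ]
3. ∠HJQ = 82°  [△JQH]

∠HJQ = 82°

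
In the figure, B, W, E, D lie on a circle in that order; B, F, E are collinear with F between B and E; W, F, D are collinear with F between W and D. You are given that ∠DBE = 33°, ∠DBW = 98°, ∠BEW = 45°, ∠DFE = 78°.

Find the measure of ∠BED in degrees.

1. ∠DWE = 33°  [same arc ED]
2. ∠DEW = 82°  [cyclic BWED, opposite ∠B+∠E]
3. ∠EDW = 65°  [△WED]
4. ∠BED = 37°  [△EFD]

∠BED = 37°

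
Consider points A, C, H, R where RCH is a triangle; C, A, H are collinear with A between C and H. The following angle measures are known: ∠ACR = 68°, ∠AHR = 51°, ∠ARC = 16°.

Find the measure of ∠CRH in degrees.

∠CRH = 61°

1. ∠HCR = 68°  [A on ray CH]
2. ∠CHR = 51°  [A on ray HC]
3. ∠CRH = 61°  [△RCH]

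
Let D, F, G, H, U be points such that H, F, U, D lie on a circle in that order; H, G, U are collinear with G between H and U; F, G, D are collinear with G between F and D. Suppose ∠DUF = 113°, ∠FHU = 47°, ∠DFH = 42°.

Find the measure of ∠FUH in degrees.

∠FUH = 71°

1. ∠DHF = 67°  [cyclic HFUD, opposite ∠H+∠U]
2. ∠FDH = 71°  [△HFD]
3. ∠FUH = 71°  [same arc HF]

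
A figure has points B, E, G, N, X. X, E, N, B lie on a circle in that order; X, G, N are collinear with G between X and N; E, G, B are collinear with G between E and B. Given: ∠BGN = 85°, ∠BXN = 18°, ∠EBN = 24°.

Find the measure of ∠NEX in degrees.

1. ∠BNX = 71°  [△NGB]
2. ∠NBX = 91°  [△XNB]
3. ∠NEX = 89°  [cyclic XENB, opposite ∠E+∠B]

∠NEX = 89°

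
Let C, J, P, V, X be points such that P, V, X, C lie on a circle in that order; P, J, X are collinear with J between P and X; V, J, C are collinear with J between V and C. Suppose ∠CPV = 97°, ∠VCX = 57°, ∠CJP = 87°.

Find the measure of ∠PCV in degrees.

1. ∠CXV = 83°  [cyclic PVXC, opposite ∠P+∠X]
2. ∠CVX = 40°  [△VXC]
3. ∠CPX = 40°  [same arc XC]
4. ∠PCV = 53°  [△PJC]

∠PCV = 53°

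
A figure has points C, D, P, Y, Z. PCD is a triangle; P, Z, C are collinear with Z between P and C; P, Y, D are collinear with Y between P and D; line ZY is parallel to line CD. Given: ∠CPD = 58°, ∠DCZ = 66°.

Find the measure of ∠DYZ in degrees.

1. ∠DCP = 66°  [Z on ray CP]
2. ∠CDP = 56°  [△PCD]
3. ∠PYZ = 56°  [ZY∥CD, corresponding at Y]
4. ∠DYZ = 124°  [linear pair at Y on PD]

∠DYZ = 124°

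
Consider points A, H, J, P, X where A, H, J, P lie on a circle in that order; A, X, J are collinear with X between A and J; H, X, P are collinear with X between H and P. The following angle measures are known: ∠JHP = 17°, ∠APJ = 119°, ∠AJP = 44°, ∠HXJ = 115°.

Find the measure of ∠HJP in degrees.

∠HJP = 92°

1. ∠JAP = 17°  [same arc JP]
2. ∠AHP = 44°  [same arc AP]
3. ∠AXP = 115°  [vertical angles at X]
4. ∠APH = 48°  [△AXP]
5. ∠HAP = 88°  [△AHP]
6. ∠HJP = 92°  [cyclic AHJP, opposite ∠A+∠J]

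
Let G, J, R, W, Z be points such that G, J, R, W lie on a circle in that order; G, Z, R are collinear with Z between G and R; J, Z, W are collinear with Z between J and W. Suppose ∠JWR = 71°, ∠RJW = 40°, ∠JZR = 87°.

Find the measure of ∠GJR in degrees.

∠GJR = 56°

1. ∠JGR = 71°  [same arc JR]
2. ∠GRJ = 53°  [△JZR]
3. ∠GJR = 56°  [△GJR]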